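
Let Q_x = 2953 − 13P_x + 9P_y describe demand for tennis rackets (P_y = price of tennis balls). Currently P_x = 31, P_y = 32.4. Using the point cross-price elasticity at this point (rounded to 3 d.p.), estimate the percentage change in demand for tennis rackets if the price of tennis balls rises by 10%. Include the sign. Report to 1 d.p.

At P_x = 31, P_y = 32.4: Q_x = 2841.6.
∂Q_x/∂P_y = 9.
ε = (∂Q_x/∂P_y)(P_y/Q_x) = 9.0000 × 32.4/2841.6 ≈ 0.103.
%ΔQ_x ≈ ε × %ΔP_y = 0.103 × (10%) = 1.0%.

1.0%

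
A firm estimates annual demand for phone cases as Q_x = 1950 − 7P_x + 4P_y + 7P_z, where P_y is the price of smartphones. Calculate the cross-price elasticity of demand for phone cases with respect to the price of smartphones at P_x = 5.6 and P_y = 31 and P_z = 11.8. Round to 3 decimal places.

0.059

At P_x = 5.6 and P_y = 31 and P_z = 11.8: Q_x = 2117.4.
∂Q_x/∂P_y = 4.
ε = (∂Q_x/∂P_y)(P_y/Q_x) = 4 × (31/2117.4) ≈ 0.059.
Since ε > 0, phone cases and smartphones are substitutes.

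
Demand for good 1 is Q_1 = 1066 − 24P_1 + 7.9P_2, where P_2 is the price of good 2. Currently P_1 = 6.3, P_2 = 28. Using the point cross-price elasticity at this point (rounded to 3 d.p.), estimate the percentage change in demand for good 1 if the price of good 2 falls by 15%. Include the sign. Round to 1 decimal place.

At P_1 = 6.3, P_2 = 28: Q_1 = 1136.
∂Q_1/∂P_2 = 7.9.
ε = (∂Q_1/∂P_2)(P_2/Q_1) = 7.9000 × 28/1136 ≈ 0.195.
%ΔQ_1 ≈ ε × %ΔP_2 = 0.195 × (-15%) = -2.9%.

-2.9%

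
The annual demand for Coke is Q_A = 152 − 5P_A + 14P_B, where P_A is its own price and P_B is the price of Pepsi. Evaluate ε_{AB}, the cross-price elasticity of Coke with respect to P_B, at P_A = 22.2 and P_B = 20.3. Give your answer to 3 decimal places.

At P_A = 22.2 and P_B = 20.3: Q_A = 325.2.
∂Q_A/∂P_B = 14.
ε = (∂Q_A/∂P_B)(P_B/Q_A) = 14 × (20.3/325.2) ≈ 0.874.
Since ε > 0, Coke and Pepsi are substitutes.

0.874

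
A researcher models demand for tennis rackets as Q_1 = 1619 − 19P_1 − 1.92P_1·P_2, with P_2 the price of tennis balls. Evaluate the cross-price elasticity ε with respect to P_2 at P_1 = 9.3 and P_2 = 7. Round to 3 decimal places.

-0.095

At P_1 = 9.3 and P_2 = 7: Q_1 = 1317.308.
∂Q_1/∂P_2 = -1.92P_1 = -1.92(9.3) = -17.8560.
ε = (∂Q_1/∂P_2)(P_2/Q_1) = -17.8560 × (7/1317.308) ≈ -0.095.
ε < 0: complements.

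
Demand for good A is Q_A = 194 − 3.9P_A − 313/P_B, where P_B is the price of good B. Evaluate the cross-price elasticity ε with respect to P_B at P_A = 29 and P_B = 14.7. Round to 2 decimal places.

0.36

At P_A = 29 and P_B = 14.7: Q_A = 59.607.
∂Q_A/∂P_B = 313/P_B² = 1.4485.
ε = (∂Q_A/∂P_B)(P_B/Q_A) = 1.4485 × (14.7/59.607) ≈ 0.36.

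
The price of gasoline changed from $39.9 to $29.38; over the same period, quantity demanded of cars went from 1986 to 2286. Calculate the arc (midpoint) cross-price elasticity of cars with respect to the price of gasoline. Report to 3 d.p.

ΔQ_A = 2286 − 1986 = 300; ΔP_B = 29.38 − 39.9 = -10.52.
Midpoints: Q̄_A = 2136.0, P̄_B = 34.64.
ε = (ΔQ_A/Q̄_A)/(ΔP_B/P̄_B) = (300/2136.0)/(-10.52/34.64) ≈ -0.462.

-0.462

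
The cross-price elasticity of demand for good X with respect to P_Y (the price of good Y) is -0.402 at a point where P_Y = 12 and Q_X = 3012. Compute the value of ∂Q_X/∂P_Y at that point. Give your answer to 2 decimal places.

ε = (∂Q_X/∂P_Y)·(P_Y/Q_X) ⇒ ∂Q_X/∂P_Y = ε·Q_X/P_Y = -0.402 × 3012/12 ≈ -100.90.

-100.90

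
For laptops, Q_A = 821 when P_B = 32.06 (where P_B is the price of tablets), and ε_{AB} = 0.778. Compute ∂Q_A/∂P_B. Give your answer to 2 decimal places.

ε = (∂Q_A/∂P_B)·(P_B/Q_A) ⇒ ∂Q_A/∂P_B = ε·Q_A/P_B = 0.778 × 821/32.06 ≈ 19.92.

19.92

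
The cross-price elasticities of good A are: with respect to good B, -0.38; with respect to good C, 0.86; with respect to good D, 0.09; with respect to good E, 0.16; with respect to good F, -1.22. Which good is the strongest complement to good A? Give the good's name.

good F

Complements have ε < 0. The most negative value is -1.22 (good F).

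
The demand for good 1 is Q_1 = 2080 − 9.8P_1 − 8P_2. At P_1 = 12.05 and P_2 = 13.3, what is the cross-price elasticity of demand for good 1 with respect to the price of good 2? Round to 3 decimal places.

-0.057

At P_1 = 12.05 and P_2 = 13.3: Q_1 = 1855.51.
∂Q_1/∂P_2 = -8.
ε = (∂Q_1/∂P_2)(P_2/Q_1) = -8 × (13.3/1855.51) ≈ -0.057.
Since ε < 0, good 1 and good 2 are complements.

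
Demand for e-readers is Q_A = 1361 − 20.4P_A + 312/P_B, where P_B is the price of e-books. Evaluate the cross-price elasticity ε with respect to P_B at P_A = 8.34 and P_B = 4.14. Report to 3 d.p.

-0.060

At P_A = 8.34 and P_B = 4.14: Q_A = 1266.226.
∂Q_A/∂P_B = −312/P_B² = -18.2035.
ε = (∂Q_A/∂P_B)(P_B/Q_A) = -18.2035 × (4.14/1266.226) ≈ -0.060.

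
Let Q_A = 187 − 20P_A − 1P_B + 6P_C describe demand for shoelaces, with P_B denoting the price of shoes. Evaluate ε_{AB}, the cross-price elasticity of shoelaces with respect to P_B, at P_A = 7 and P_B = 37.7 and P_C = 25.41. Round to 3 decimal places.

At P_A = 7 and P_B = 37.7 and P_C = 25.41: Q_A = 161.76.
∂Q_A/∂P_B = -1.
ε = (∂Q_A/∂P_B)(P_B/Q_A) = -1 × (37.7/161.76) ≈ -0.233.
Since ε < 0, shoelaces and shoes are complements.

-0.233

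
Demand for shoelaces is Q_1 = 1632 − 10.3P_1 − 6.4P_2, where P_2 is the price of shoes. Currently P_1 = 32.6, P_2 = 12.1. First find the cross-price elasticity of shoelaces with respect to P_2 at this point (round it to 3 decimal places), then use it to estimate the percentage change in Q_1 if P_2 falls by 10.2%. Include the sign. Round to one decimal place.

At P_1 = 32.6, P_2 = 12.1: Q_1 = 1218.78.
∂Q_1/∂P_2 = -6.4.
ε = (∂Q_1/∂P_2)(P_2/Q_1) = -6.4000 × 12.1/1218.78 ≈ -0.064.
%ΔQ_1 ≈ ε × %ΔP_2 = -0.064 × (-10.2%) = 0.7%.

0.7%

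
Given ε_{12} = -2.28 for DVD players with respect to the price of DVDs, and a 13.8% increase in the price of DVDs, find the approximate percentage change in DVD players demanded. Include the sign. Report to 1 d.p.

-31.5%

%ΔQ ≈ ε × %ΔP of DVDs = -2.28 × (13.8%) = -31.5%.
Demand for DVD players falls by about 31.5%.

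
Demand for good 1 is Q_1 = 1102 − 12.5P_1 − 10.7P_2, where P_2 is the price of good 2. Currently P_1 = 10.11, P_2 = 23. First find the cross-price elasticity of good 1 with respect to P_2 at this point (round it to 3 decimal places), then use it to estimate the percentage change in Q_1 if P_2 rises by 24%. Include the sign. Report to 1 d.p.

-8.1%

At P_1 = 10.11, P_2 = 23: Q_1 = 729.525.
∂Q_1/∂P_2 = -10.7.
ε = (∂Q_1/∂P_2)(P_2/Q_1) = -10.7000 × 23/729.525 ≈ -0.337.
%ΔQ_1 ≈ ε × %ΔP_2 = -0.337 × (24%) = -8.1%.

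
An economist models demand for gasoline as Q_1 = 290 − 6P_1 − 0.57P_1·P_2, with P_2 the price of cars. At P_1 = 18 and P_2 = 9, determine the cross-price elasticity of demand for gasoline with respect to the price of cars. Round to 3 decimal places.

-1.030

At P_1 = 18 and P_2 = 9: Q_1 = 89.66.
∂Q_1/∂P_2 = -0.57P_1 = -0.57(18) = -10.2600.
ε = (∂Q_1/∂P_2)(P_2/Q_1) = -10.2600 × (9/89.66) ≈ -1.030.
ε < 0: complements.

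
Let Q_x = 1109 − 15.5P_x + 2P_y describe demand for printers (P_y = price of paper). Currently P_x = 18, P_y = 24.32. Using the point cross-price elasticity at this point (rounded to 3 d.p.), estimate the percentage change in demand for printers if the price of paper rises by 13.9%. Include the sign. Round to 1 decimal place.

0.8%

At P_x = 18, P_y = 24.32: Q_x = 878.64.
∂Q_x/∂P_y = 2.
ε = (∂Q_x/∂P_y)(P_y/Q_x) = 2.0000 × 24.32/878.64 ≈ 0.055.
%ΔQ_x ≈ ε × %ΔP_y = 0.055 × (13.9%) = 0.8%.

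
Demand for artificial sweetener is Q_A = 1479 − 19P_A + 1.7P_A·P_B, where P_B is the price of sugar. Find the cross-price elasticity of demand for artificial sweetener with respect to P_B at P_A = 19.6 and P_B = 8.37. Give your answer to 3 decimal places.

At P_A = 19.6 and P_B = 8.37: Q_A = 1385.488.
∂Q_A/∂P_B = 1.7P_A = 1.7(19.6) = 33.3200.
ε = (∂Q_A/∂P_B)(P_B/Q_A) = 33.3200 × (8.37/1385.488) ≈ 0.201.

0.201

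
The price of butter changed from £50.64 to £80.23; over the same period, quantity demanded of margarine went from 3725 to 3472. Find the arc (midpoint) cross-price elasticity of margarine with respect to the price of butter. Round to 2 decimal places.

-0.16

ΔQ_A = 3472 − 3725 = -253; ΔP_B = 80.23 − 50.64 = 29.59.
Midpoints: Q̄_A = 3598.5, P̄_B = 65.44.
ε = (ΔQ_A/Q̄_A)/(ΔP_B/P̄_B) = (-253/3598.5)/(29.59/65.44) ≈ -0.16.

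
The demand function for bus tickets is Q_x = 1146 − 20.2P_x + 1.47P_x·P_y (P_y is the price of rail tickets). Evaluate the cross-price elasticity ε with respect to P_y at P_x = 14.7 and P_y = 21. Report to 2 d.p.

At P_x = 14.7 and P_y = 21: Q_x = 1302.849.
∂Q_x/∂P_y = 1.47P_x = 1.47(14.7) = 21.6090.
ε = (∂Q_x/∂P_y)(P_y/Q_x) = 21.6090 × (21/1302.849) ≈ 0.35.

0.35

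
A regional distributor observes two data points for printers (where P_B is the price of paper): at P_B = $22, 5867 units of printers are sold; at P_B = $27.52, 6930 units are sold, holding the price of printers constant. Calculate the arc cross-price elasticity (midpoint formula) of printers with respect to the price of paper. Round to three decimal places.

ΔQ_A = 6930 − 5867 = 1063; ΔP_B = 27.52 − 22 = 5.52.
Midpoints: Q̄_A = 6398.5, P̄_B = 24.76.
ε = (ΔQ_A/Q̄_A)/(ΔP_B/P̄_B) = (1063/6398.5)/(5.52/24.76) ≈ 0.745.

0.745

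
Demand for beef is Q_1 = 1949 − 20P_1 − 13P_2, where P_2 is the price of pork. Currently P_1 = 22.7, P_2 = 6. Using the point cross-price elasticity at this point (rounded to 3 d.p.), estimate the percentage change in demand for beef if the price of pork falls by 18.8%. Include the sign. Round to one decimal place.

At P_1 = 22.7, P_2 = 6: Q_1 = 1417.
∂Q_1/∂P_2 = -13.
ε = (∂Q_1/∂P_2)(P_2/Q_1) = -13.0000 × 6/1417 ≈ -0.055.
%ΔQ_1 ≈ ε × %ΔP_2 = -0.055 × (-18.8%) = 1.0%.

1.0%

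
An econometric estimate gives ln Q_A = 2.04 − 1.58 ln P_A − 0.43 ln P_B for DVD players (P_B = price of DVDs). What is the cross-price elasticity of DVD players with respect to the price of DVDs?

-0.43

In a log-linear (constant-elasticity) demand function, the coefficient on ln P_B is the cross-price elasticity.
ε = -0.43. Negative, so DVD players and DVDs are complements.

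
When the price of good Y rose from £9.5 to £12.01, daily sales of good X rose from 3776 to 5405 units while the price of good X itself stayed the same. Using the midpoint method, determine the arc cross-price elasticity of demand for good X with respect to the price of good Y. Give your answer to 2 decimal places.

ΔQ_X = 5405 − 3776 = 1629; ΔP_Y = 12.01 − 9.5 = 2.51.
Midpoints: Q̄_X = 4590.5, P̄_Y = 10.75.
ε = (ΔQ_X/Q̄_X)/(ΔP_Y/P̄_Y) = (1629/4590.5)/(2.51/10.75) ≈ 1.52.
ε > 0: good X and good Y are substitutes.

1.52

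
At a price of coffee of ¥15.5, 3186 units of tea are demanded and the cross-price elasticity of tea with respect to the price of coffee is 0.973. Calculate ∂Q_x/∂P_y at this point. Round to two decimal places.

ε = (∂Q_x/∂P_y)·(P_y/Q_x) ⇒ ∂Q_x/∂P_y = ε·Q_x/P_y = 0.973 × 3186/15.5 ≈ 200.00.

200.00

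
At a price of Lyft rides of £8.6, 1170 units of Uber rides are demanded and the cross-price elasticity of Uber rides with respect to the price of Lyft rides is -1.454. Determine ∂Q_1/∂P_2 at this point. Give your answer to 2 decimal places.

-197.81

ε = (∂Q_1/∂P_2)·(P_2/Q_1) ⇒ ∂Q_1/∂P_2 = ε·Q_1/P_2 = -1.454 × 1170/8.6 ≈ -197.81.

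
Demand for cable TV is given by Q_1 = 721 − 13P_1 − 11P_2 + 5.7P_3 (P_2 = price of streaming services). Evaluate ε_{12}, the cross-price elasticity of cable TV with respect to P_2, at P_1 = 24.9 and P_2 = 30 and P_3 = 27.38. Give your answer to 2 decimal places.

At P_1 = 24.9 and P_2 = 30 and P_3 = 27.38: Q_1 = 223.366.
∂Q_1/∂P_2 = -11.
ε = (∂Q_1/∂P_2)(P_2/Q_1) = -11 × (30/223.366) ≈ -1.48.

-1.48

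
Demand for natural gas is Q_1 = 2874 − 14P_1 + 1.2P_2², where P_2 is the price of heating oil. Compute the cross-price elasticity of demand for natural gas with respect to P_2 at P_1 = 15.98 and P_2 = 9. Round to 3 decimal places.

At P_1 = 15.98 and P_2 = 9: Q_1 = 2747.48.
∂Q_1/∂P_2 = 2.4P_2 = 2.4(9) = 21.6000.
ε = (∂Q_1/∂P_2)(P_2/Q_1) = 21.6000 × (9/2747.48) ≈ 0.071.

0.071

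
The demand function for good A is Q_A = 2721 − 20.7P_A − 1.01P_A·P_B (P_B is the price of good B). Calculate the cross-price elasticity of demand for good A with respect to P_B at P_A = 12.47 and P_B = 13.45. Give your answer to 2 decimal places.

At P_A = 12.47 and P_B = 13.45: Q_A = 2293.472.
∂Q_A/∂P_B = -1.01P_A = -1.01(12.47) = -12.5947.
ε = (∂Q_A/∂P_B)(P_B/Q_A) = -12.5947 × (13.45/2293.472) ≈ -0.07.

-0.07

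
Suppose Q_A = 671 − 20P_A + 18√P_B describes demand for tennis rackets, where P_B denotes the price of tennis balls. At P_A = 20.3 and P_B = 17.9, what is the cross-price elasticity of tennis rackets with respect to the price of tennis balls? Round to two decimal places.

At P_A = 20.3 and P_B = 17.9: Q_A = 341.155.
∂Q_A/∂P_B = 18/(2√P_B) = 18/(2√17.9) = 2.1272.
ε = (∂Q_A/∂P_B)(P_B/Q_A) = 2.1272 × (17.9/341.155) ≈ 0.11.

0.11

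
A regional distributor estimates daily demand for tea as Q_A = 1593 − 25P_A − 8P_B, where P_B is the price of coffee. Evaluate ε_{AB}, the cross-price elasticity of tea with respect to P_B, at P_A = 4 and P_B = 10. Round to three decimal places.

-0.057

At P_A = 4 and P_B = 10: Q_A = 1413.
∂Q_A/∂P_B = -8.
ε = (∂Q_A/∂P_B)(P_B/Q_A) = -8 × (10/1413) ≈ -0.057.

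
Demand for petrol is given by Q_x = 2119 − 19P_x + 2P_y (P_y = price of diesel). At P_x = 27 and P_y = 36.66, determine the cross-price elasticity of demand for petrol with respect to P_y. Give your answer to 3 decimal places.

At P_x = 27 and P_y = 36.66: Q_x = 1679.32.
∂Q_x/∂P_y = 2.
ε = (∂Q_x/∂P_y)(P_y/Q_x) = 2 × (36.66/1679.32) ≈ 0.044.

0.044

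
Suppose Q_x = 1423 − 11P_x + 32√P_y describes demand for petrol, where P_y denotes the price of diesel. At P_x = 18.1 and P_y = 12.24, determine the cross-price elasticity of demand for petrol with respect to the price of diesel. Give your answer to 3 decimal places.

At P_x = 18.1 and P_y = 12.24: Q_x = 1335.854.
∂Q_x/∂P_y = 32/(2√P_y) = 32/(2√12.24) = 4.5733.
ε = (∂Q_x/∂P_y)(P_y/Q_x) = 4.5733 × (12.24/1335.854) ≈ 0.042.

0.042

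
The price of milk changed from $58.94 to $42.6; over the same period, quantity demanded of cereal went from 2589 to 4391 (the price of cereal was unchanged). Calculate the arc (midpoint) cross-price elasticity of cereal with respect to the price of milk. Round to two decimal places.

ΔQ_A = 4391 − 2589 = 1802; ΔP_B = 42.6 − 58.94 = -16.34.
Midpoints: Q̄_A = 3490.0, P̄_B = 50.77.
ε = (ΔQ_A/Q̄_A)/(ΔP_B/P̄_B) = (1802/3490.0)/(-16.34/50.77) ≈ -1.60.

-1.60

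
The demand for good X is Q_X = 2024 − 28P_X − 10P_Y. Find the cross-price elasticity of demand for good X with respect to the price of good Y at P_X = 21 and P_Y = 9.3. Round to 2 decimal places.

-0.07

At P_X = 21 and P_Y = 9.3: Q_X = 1343.
∂Q_X/∂P_Y = -10.
ε = (∂Q_X/∂P_Y)(P_Y/Q_X) = -10 × (9.3/1343) ≈ -0.07.
Since ε < 0, good X and good Y are complements.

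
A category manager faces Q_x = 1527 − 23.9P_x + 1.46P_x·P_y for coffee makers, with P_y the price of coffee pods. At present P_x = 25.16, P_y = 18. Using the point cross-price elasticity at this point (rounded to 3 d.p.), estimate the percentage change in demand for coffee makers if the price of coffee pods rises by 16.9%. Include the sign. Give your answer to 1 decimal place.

At P_x = 25.16, P_y = 18: Q_x = 1586.881.
∂Q_x/∂P_y = 1.46P_x = 36.7336.
ε = (∂Q_x/∂P_y)(P_y/Q_x) = 36.7336 × 18/1586.881 ≈ 0.417.
%ΔQ_x ≈ ε × %ΔP_y = 0.417 × (16.9%) = 7.0%.

7.0%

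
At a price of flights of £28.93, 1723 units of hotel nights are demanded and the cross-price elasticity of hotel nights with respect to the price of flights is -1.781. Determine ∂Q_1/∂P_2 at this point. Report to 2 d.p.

-106.07

ε = (∂Q_1/∂P_2)·(P_2/Q_1) ⇒ ∂Q_1/∂P_2 = ε·Q_1/P_2 = -1.781 × 1723/28.93 ≈ -106.07.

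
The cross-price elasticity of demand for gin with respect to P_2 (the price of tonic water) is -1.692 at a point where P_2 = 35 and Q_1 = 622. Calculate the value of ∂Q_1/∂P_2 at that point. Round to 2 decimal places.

-30.07

ε = (∂Q_1/∂P_2)·(P_2/Q_1) ⇒ ∂Q_1/∂P_2 = ε·Q_1/P_2 = -1.692 × 622/35 ≈ -30.07.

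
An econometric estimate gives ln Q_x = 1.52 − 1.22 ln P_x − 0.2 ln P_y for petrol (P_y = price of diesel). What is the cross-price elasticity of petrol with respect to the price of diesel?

In a log-linear (constant-elasticity) demand function, the coefficient on ln P_y is the cross-price elasticity.
ε = -0.20. Negative, so petrol and diesel are complements.

-0.20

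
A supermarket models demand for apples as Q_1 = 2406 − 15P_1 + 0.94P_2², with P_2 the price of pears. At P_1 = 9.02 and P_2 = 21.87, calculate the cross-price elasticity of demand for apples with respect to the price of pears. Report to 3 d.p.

0.331

At P_1 = 9.02 and P_2 = 21.87: Q_1 = 2720.299.
∂Q_1/∂P_2 = 1.88P_2 = 1.88(21.87) = 41.1156.
ε = (∂Q_1/∂P_2)(P_2/Q_1) = 41.1156 × (21.87/2720.299) ≈ 0.331.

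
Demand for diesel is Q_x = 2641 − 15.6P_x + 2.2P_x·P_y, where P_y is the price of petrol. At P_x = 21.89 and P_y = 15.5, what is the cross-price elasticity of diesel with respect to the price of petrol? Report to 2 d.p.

0.25

At P_x = 21.89 and P_y = 15.5: Q_x = 3045.965.
∂Q_x/∂P_y = 2.2P_x = 2.2(21.89) = 48.1580.
ε = (∂Q_x/∂P_y)(P_y/Q_x) = 48.1580 × (15.5/3045.965) ≈ 0.25.
ε > 0: substitutes.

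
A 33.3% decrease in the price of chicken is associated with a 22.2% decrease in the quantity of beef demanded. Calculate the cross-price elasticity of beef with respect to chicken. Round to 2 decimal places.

ε = (%ΔQ of beef) / (%ΔP of chicken) = (-22.2%) / (-33.3%) ≈ 0.67.

0.67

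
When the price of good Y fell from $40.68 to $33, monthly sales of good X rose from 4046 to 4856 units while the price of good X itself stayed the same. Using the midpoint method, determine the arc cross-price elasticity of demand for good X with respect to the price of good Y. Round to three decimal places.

ΔQ_X = 4856 − 4046 = 810; ΔP_Y = 33 − 40.68 = -7.68.
Midpoints: Q̄_X = 4451.0, P̄_Y = 36.84.
ε = (ΔQ_X/Q̄_X)/(ΔP_Y/P̄_Y) = (810/4451.0)/(-7.68/36.84) ≈ -0.873.

-0.873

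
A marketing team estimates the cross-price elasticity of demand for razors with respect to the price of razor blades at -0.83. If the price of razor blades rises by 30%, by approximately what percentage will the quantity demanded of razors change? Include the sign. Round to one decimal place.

%ΔQ ≈ ε × %ΔP of razor blades = -0.83 × (30%) = -24.9%.
Demand for razors falls by about 24.9%.

-24.9%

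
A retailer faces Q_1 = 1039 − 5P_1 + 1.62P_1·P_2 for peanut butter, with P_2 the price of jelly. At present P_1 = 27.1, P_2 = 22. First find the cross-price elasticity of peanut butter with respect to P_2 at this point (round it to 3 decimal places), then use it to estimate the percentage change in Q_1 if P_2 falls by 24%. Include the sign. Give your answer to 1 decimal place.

At P_1 = 27.1, P_2 = 22: Q_1 = 1869.344.
∂Q_1/∂P_2 = 1.62P_1 = 43.9020.
ε = (∂Q_1/∂P_2)(P_2/Q_1) = 43.9020 × 22/1869.344 ≈ 0.517.
%ΔQ_1 ≈ ε × %ΔP_2 = 0.517 × (-24%) = -12.4%.

-12.4%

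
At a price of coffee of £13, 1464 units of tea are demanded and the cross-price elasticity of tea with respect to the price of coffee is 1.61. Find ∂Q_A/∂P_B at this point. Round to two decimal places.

ε = (∂Q_A/∂P_B)·(P_B/Q_A) ⇒ ∂Q_A/∂P_B = ε·Q_A/P_B = 1.61 × 1464/13 ≈ 181.31.

181.31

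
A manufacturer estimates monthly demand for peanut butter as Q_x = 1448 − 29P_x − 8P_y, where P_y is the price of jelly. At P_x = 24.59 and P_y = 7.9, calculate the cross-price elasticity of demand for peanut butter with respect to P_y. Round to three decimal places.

-0.094

At P_x = 24.59 and P_y = 7.9: Q_x = 671.69.
∂Q_x/∂P_y = -8.
ε = (∂Q_x/∂P_y)(P_y/Q_x) = -8 × (7.9/671.69) ≈ -0.094.
Since ε < 0, peanut butter and jelly are complements.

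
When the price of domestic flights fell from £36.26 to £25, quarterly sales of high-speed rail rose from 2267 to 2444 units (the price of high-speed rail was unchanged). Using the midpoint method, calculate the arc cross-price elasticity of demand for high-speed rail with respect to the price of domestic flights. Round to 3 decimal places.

ΔQ_A = 2444 − 2267 = 177; ΔP_B = 25 − 36.26 = -11.26.
Midpoints: Q̄_A = 2355.5, P̄_B = 30.63.
ε = (ΔQ_A/Q̄_A)/(ΔP_B/P̄_B) = (177/2355.5)/(-11.26/30.63) ≈ -0.204.

-0.204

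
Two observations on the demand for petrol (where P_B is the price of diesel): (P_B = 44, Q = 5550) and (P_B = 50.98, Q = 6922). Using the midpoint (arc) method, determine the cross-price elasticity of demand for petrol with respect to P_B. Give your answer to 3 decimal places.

ΔQ_A = 6922 − 5550 = 1372; ΔP_B = 50.98 − 44 = 6.98.
Midpoints: Q̄_A = 6236.0, P̄_B = 47.49.
ε = (ΔQ_A/Q̄_A)/(ΔP_B/P̄_B) = (1372/6236.0)/(6.98/47.49) ≈ 1.497.
ε > 0: petrol and diesel are substitutes.

1.497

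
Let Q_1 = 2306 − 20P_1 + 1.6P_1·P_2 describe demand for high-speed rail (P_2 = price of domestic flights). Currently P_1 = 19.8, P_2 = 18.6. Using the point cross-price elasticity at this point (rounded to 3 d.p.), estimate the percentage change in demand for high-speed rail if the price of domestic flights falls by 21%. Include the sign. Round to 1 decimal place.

At P_1 = 19.8, P_2 = 18.6: Q_1 = 2499.248.
∂Q_1/∂P_2 = 1.6P_1 = 31.6800.
ε = (∂Q_1/∂P_2)(P_2/Q_1) = 31.6800 × 18.6/2499.248 ≈ 0.236.
%ΔQ_1 ≈ ε × %ΔP_2 = 0.236 × (-21%) = -5.0%.

-5.0%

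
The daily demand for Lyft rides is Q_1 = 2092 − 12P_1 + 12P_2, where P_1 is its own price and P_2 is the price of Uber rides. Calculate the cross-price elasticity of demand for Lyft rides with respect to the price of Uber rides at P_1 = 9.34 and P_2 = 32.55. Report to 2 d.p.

0.16

At P_1 = 9.34 and P_2 = 32.55: Q_1 = 2370.52.
∂Q_1/∂P_2 = 12.
ε = (∂Q_1/∂P_2)(P_2/Q_1) = 12 × (32.55/2370.52) ≈ 0.16.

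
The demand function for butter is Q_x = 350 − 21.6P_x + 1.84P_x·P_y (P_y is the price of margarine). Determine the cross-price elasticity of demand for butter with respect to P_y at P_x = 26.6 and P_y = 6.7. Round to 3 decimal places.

At P_x = 26.6 and P_y = 6.7: Q_x = 103.365.
∂Q_x/∂P_y = 1.84P_x = 1.84(26.6) = 48.9440.
ε = (∂Q_x/∂P_y)(P_y/Q_x) = 48.9440 × (6.7/103.365) ≈ 3.172.
ε > 0: substitutes.

3.172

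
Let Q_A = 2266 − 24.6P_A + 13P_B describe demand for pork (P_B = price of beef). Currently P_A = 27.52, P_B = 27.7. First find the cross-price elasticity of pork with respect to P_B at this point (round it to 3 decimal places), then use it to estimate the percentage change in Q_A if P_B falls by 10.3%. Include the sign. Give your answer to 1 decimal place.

-1.9%

At P_A = 27.52, P_B = 27.7: Q_A = 1949.108.
∂Q_A/∂P_B = 13.
ε = (∂Q_A/∂P_B)(P_B/Q_A) = 13.0000 × 27.7/1949.108 ≈ 0.185.
%ΔQ_A ≈ ε × %ΔP_B = 0.185 × (-10.3%) = -1.9%.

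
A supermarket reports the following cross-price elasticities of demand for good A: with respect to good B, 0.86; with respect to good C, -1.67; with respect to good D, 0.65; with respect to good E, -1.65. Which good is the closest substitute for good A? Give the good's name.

good B

Substitutes have ε > 0. Among the positive values, 0.86 (good B) is largest.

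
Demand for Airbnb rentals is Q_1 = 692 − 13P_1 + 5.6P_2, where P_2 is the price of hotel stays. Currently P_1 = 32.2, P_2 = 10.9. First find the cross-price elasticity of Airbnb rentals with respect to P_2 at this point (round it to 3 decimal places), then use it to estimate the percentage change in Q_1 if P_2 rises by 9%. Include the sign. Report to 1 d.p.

At P_1 = 32.2, P_2 = 10.9: Q_1 = 334.44.
∂Q_1/∂P_2 = 5.6.
ε = (∂Q_1/∂P_2)(P_2/Q_1) = 5.6000 × 10.9/334.44 ≈ 0.183.
%ΔQ_1 ≈ ε × %ΔP_2 = 0.183 × (9%) = 1.6%.

1.6%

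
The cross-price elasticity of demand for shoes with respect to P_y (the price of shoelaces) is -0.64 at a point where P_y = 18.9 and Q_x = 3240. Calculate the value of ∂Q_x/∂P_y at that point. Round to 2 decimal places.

ε = (∂Q_x/∂P_y)·(P_y/Q_x) ⇒ ∂Q_x/∂P_y = ε·Q_x/P_y = -0.64 × 3240/18.9 ≈ -109.71.

-109.71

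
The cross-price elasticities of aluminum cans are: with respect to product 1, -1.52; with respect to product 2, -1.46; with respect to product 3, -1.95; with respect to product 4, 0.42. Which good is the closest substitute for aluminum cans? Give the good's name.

Substitutes have ε > 0. Among the positive values, 0.42 (product 4) is largest.

product 4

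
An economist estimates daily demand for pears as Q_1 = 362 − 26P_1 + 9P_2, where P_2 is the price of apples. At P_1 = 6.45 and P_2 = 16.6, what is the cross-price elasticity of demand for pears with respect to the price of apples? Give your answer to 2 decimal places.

At P_1 = 6.45 and P_2 = 16.6: Q_1 = 343.7.
∂Q_1/∂P_2 = 9.
ε = (∂Q_1/∂P_2)(P_2/Q_1) = 9 × (16.6/343.7) ≈ 0.43.
Since ε > 0, pears and apples are substitutes.

0.43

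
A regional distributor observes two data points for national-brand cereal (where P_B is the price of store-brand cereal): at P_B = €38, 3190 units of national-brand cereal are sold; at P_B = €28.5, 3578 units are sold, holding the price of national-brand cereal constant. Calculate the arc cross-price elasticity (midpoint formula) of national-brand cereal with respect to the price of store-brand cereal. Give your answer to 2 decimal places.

ΔQ_A = 3578 − 3190 = 388; ΔP_B = 28.5 − 38 = -9.5.
Midpoints: Q̄_A = 3384.0, P̄_B = 33.25.
ε = (ΔQ_A/Q̄_A)/(ΔP_B/P̄_B) = (388/3384.0)/(-9.5/33.25) ≈ -0.40.

-0.40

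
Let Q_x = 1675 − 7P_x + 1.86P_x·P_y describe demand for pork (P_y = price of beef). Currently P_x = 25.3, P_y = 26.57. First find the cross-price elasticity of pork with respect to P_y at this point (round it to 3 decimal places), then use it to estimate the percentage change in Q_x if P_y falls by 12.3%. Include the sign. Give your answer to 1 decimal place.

-5.6%

At P_x = 25.3, P_y = 26.57: Q_x = 2748.231.
∂Q_x/∂P_y = 1.86P_x = 47.0580.
ε = (∂Q_x/∂P_y)(P_y/Q_x) = 47.0580 × 26.57/2748.231 ≈ 0.455.
%ΔQ_x ≈ ε × %ΔP_y = 0.455 × (-12.3%) = -5.6%.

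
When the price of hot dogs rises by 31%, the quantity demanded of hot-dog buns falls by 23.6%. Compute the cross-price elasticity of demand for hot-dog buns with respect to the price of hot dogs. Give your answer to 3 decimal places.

ε = (%ΔQ of hot-dog buns) / (%ΔP of hot dogs) = (-23.6%) / (31%) ≈ -0.761.

-0.761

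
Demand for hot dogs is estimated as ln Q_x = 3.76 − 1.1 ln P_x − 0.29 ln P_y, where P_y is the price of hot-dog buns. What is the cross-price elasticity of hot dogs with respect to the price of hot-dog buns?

In a log-linear (constant-elasticity) demand function, the coefficient on ln P_y is the cross-price elasticity.
ε = -0.29. Negative, so hot dogs and hot-dog buns are complements.

-0.29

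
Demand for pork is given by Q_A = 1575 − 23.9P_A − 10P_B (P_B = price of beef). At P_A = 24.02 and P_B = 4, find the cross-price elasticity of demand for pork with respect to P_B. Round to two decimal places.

At P_A = 24.02 and P_B = 4: Q_A = 960.922.
∂Q_A/∂P_B = -10.
ε = (∂Q_A/∂P_B)(P_B/Q_A) = -10 × (4/960.922) ≈ -0.04.
Since ε < 0, pork and beef are complements.

-0.04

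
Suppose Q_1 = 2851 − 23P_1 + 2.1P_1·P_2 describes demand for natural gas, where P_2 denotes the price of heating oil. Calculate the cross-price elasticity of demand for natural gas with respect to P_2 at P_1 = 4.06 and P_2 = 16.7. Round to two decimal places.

At P_1 = 4.06 and P_2 = 16.7: Q_1 = 2900.004.
∂Q_1/∂P_2 = 2.1P_1 = 2.1(4.06) = 8.5260.
ε = (∂Q_1/∂P_2)(P_2/Q_1) = 8.5260 × (16.7/2900.004) ≈ 0.05.
ε > 0: substitutes.

0.05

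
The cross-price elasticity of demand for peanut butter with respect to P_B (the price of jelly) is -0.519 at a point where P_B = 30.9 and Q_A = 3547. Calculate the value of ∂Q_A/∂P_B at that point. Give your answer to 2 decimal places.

-59.58

ε = (∂Q_A/∂P_B)·(P_B/Q_A) ⇒ ∂Q_A/∂P_B = ε·Q_A/P_B = -0.519 × 3547/30.9 ≈ -59.58.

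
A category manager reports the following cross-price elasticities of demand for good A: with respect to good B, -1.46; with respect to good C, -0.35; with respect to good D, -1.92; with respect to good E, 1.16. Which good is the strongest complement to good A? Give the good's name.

good D

Complements have ε < 0. The most negative value is -1.92 (good D).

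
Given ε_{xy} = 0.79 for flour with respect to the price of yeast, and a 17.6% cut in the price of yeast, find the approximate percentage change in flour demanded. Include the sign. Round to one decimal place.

%ΔQ ≈ ε × %ΔP of yeast = 0.79 × (-17.6%) = -13.9%.
Demand for flour falls by about 13.9%.

-13.9%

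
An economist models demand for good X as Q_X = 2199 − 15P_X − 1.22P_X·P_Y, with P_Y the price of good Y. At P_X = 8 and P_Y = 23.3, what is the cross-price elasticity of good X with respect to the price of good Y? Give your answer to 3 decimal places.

At P_X = 8 and P_Y = 23.3: Q_X = 1851.592.
∂Q_X/∂P_Y = -1.22P_X = -1.22(8) = -9.7600.
ε = (∂Q_X/∂P_Y)(P_Y/Q_X) = -9.7600 × (23.3/1851.592) ≈ -0.123.

-0.123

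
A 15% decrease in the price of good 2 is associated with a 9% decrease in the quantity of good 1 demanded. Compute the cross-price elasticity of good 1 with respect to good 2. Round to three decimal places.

ε = (%ΔQ of good 1) / (%ΔP of good 2) = (-9%) / (-15%) ≈ 0.600.
Positive cross-price elasticity: substitutes.

0.600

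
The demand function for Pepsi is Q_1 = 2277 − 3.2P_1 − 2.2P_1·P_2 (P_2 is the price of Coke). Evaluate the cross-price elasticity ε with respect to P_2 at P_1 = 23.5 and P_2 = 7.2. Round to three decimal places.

-0.203

At P_1 = 23.5 and P_2 = 7.2: Q_1 = 1829.56.
∂Q_1/∂P_2 = -2.2P_1 = -2.2(23.5) = -51.7000.
ε = (∂Q_1/∂P_2)(P_2/Q_1) = -51.7000 × (7.2/1829.56) ≈ -0.203.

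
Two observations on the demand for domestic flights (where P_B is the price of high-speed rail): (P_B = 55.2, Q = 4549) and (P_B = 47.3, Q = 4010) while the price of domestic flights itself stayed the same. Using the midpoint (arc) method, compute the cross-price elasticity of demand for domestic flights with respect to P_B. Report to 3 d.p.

0.817

ΔQ_A = 4010 − 4549 = -539; ΔP_B = 47.3 − 55.2 = -7.9.
Midpoints: Q̄_A = 4279.5, P̄_B = 51.25.
ε = (ΔQ_A/Q̄_A)/(ΔP_B/P̄_B) = (-539/4279.5)/(-7.9/51.25) ≈ 0.817.
ε > 0: domestic flights and high-speed rail are substitutes.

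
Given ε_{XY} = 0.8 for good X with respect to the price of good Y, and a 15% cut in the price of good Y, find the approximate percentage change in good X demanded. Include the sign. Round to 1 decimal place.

-12.0%

%ΔQ ≈ ε × %ΔP of good Y = 0.8 × (-15%) = -12.0%.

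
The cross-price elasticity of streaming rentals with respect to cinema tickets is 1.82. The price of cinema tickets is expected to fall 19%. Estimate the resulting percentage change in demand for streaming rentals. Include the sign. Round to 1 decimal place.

%ΔQ ≈ ε × %ΔP of cinema tickets = 1.82 × (-19%) = -34.6%.

-34.6%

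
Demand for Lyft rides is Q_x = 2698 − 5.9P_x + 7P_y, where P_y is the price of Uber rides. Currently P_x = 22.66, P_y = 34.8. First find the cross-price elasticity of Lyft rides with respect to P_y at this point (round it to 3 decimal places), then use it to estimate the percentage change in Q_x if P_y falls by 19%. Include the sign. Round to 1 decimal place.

-1.7%

At P_x = 22.66, P_y = 34.8: Q_x = 2807.906.
∂Q_x/∂P_y = 7.
ε = (∂Q_x/∂P_y)(P_y/Q_x) = 7.0000 × 34.8/2807.906 ≈ 0.087.
%ΔQ_x ≈ ε × %ΔP_y = 0.087 × (-19%) = -1.7%.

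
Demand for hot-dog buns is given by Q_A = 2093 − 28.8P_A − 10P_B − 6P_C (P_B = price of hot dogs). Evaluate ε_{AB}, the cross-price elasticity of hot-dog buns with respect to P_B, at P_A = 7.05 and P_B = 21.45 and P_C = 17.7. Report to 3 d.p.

-0.137

At P_A = 7.05 and P_B = 21.45 and P_C = 17.7: Q_A = 1569.26.
∂Q_A/∂P_B = -10.
ε = (∂Q_A/∂P_B)(P_B/Q_A) = -10 × (21.45/1569.26) ≈ -0.137.
Since ε < 0, hot-dog buns and hot dogs are complements.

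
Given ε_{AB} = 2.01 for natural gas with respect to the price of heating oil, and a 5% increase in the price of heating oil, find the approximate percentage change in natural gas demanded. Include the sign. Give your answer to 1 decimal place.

%ΔQ ≈ ε × %ΔP of heating oil = 2.01 × (5%) = 10.1%.

10.1%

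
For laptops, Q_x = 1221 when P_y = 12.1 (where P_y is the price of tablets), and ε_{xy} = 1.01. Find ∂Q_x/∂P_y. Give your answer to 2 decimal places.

ε = (∂Q_x/∂P_y)·(P_y/Q_x) ⇒ ∂Q_x/∂P_y = ε·Q_x/P_y = 1.01 × 1221/12.1 ≈ 101.92.

101.92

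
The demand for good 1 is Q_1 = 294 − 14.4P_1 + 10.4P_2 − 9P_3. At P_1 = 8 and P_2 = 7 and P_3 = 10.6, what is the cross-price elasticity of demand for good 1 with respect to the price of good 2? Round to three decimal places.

At P_1 = 8 and P_2 = 7 and P_3 = 10.6: Q_1 = 156.2.
∂Q_1/∂P_2 = 10.4.
ε = (∂Q_1/∂P_2)(P_2/Q_1) = 10.4 × (7/156.2) ≈ 0.466.

0.466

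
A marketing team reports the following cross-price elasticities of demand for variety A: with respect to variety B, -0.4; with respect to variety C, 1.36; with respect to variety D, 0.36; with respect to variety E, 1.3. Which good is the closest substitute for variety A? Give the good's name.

Substitutes have ε > 0. Among the positive values, 1.36 (variety C) is largest.

variety C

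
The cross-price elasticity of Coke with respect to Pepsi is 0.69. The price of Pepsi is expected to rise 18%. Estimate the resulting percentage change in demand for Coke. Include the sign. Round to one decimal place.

12.4%

%ΔQ ≈ ε × %ΔP of Pepsi = 0.69 × (18%) = 12.4%.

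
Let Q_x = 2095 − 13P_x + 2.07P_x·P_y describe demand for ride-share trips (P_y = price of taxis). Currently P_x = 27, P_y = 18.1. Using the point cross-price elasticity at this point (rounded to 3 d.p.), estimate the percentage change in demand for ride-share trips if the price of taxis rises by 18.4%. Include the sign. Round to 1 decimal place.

At P_x = 27, P_y = 18.1: Q_x = 2755.609.
∂Q_x/∂P_y = 2.07P_x = 55.8900.
ε = (∂Q_x/∂P_y)(P_y/Q_x) = 55.8900 × 18.1/2755.609 ≈ 0.367.
%ΔQ_x ≈ ε × %ΔP_y = 0.367 × (18.4%) = 6.8%.

6.8%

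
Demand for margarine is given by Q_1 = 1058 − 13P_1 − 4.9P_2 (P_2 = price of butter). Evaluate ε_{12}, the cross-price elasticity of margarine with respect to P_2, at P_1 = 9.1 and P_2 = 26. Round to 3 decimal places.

At P_1 = 9.1 and P_2 = 26: Q_1 = 812.3.
∂Q_1/∂P_2 = -4.9.
ε = (∂Q_1/∂P_2)(P_2/Q_1) = -4.9 × (26/812.3) ≈ -0.157.
Since ε < 0, margarine and butter are complements.

-0.157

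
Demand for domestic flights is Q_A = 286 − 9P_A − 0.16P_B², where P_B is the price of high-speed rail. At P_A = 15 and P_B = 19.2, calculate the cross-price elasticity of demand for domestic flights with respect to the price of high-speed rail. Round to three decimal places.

At P_A = 15 and P_B = 19.2: Q_A = 92.018.
∂Q_A/∂P_B = -0.32P_B = -0.32(19.2) = -6.1440.
ε = (∂Q_A/∂P_B)(P_B/Q_A) = -6.1440 × (19.2/92.018) ≈ -1.282.
ε < 0: complements.

-1.282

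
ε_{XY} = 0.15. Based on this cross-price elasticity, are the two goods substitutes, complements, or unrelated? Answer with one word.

ε = 0.15 > 0, so a higher price of good Y raises demand for good X: substitutes.

substitutes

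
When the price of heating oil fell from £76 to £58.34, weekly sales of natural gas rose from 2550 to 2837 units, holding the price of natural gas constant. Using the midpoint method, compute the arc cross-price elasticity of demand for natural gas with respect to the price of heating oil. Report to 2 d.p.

ΔQ_A = 2837 − 2550 = 287; ΔP_B = 58.34 − 76 = -17.66.
Midpoints: Q̄_A = 2693.5, P̄_B = 67.17.
ε = (ΔQ_A/Q̄_A)/(ΔP_B/P̄_B) = (287/2693.5)/(-17.66/67.17) ≈ -0.41.

-0.41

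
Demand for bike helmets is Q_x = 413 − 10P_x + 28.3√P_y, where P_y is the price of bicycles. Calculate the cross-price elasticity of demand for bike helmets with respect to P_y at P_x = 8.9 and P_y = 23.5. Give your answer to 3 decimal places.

At P_x = 8.9 and P_y = 23.5: Q_x = 461.189.
∂Q_x/∂P_y = 28.3/(2√P_y) = 28.3/(2√23.5) = 2.9189.
ε = (∂Q_x/∂P_y)(P_y/Q_x) = 2.9189 × (23.5/461.189) ≈ 0.149.
ε > 0: substitutes.

0.149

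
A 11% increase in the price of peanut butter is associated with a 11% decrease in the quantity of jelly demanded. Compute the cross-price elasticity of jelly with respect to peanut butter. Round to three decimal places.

-1.000

ε = (%ΔQ of jelly) / (%ΔP of peanut butter) = (-11%) / (11%) ≈ -1.000.
Negative cross-price elasticity: complements.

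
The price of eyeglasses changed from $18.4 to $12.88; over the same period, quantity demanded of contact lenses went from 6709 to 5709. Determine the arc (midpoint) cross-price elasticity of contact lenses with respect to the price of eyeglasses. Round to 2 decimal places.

0.46

ΔQ_A = 5709 − 6709 = -1000; ΔP_B = 12.88 − 18.4 = -5.52.
Midpoints: Q̄_A = 6209.0, P̄_B = 15.64.
ε = (ΔQ_A/Q̄_A)/(ΔP_B/P̄_B) = (-1000/6209.0)/(-5.52/15.64) ≈ 0.46.
ε > 0: contact lenses and eyeglasses are substitutes.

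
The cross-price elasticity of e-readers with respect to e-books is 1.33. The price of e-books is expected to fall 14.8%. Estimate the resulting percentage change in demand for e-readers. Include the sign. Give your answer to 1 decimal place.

-19.7%

%ΔQ ≈ ε × %ΔP of e-books = 1.33 × (-14.8%) = -19.7%.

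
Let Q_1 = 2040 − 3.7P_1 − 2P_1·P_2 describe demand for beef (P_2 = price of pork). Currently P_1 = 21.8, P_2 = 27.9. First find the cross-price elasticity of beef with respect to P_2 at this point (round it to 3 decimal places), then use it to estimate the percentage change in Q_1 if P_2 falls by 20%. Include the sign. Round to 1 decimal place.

At P_1 = 21.8, P_2 = 27.9: Q_1 = 742.9.
∂Q_1/∂P_2 = -2P_1 = -43.6000.
ε = (∂Q_1/∂P_2)(P_2/Q_1) = -43.6000 × 27.9/742.9 ≈ -1.637.
%ΔQ_1 ≈ ε × %ΔP_2 = -1.637 × (-20%) = 32.7%.

32.7%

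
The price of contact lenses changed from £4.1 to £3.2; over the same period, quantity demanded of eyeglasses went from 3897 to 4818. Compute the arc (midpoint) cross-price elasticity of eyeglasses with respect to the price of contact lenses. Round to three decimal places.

-0.857

ΔQ_A = 4818 − 3897 = 921; ΔP_B = 3.2 − 4.1 = -0.9.
Midpoints: Q̄_A = 4357.5, P̄_B = 3.65.
ε = (ΔQ_A/Q̄_A)/(ΔP_B/P̄_B) = (921/4357.5)/(-0.9/3.65) ≈ -0.857.
ε < 0: eyeglasses and contact lenses are complements.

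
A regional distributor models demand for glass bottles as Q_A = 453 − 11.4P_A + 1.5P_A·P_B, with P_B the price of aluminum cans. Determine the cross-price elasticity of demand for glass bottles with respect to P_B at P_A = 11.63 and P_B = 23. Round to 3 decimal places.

0.556

At P_A = 11.63 and P_B = 23: Q_A = 721.653.
∂Q_A/∂P_B = 1.5P_A = 1.5(11.63) = 17.4450.
ε = (∂Q_A/∂P_B)(P_B/Q_A) = 17.4450 × (23/721.653) ≈ 0.556.
ε > 0: substitutes.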